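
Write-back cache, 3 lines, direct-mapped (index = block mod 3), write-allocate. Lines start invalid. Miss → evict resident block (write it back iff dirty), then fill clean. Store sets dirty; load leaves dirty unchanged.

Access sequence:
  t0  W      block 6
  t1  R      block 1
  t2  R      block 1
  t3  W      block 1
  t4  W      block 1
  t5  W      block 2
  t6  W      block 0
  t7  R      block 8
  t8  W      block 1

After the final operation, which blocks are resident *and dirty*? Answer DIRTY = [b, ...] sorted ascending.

0: W B6 → L0 miss [D]
1: R B1 → L1 miss [-]
2: R B1 → L1 hit [-]
3: W B1 → L1 hit [D]
4: W B1 → L1 hit [D]
5: W B2 → L2 miss [D]
6: W B0 → L0 miss wb→B6 [D]
7: R B8 → L2 miss wb→B2 [-]
8: W B1 → L1 hit [D]

DIRTY = [0, 1]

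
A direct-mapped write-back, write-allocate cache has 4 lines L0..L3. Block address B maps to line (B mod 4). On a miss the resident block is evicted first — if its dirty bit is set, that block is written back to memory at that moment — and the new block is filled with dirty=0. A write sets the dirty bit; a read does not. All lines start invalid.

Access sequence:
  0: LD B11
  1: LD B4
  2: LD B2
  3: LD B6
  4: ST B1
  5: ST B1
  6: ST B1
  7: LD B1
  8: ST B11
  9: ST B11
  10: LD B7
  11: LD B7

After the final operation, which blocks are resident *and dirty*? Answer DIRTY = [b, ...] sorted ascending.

DIRTY = [1]

  0 | R B11 → L3 miss [-]
  1 | R B4 → L0 miss [-]
  2 | R B2 → L2 miss [-]
  3 | R B6 → L2 miss [-]
  4 | W B1 → L1 miss [D]
  5 | W B1 → L1 hit [D]
  6 | W B1 → L1 hit [D]
  7 | R B1 → L1 hit [D]
  8 | W B11 → L3 hit [D]
  9 | W B11 → L3 hit [D]
  10 | R B7 → L3 miss wb→B11 [-]
  11 | R B7 → L3 hit [-]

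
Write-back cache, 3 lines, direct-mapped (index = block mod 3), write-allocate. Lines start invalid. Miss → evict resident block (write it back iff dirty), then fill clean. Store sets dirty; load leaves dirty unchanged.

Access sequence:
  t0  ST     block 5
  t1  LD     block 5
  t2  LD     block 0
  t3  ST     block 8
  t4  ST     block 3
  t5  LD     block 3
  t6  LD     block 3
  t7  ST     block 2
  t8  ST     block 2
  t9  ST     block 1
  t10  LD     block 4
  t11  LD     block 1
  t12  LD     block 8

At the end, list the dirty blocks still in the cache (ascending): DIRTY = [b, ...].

DIRTY = [3]

0: W B5 → L2 miss [D]
1: R B5 → L2 hit [D]
2: R B0 → L0 miss [-]
3: W B8 → L2 miss wb→B5 [D]
4: W B3 → L0 miss [D]
5: R B3 → L0 hit [D]
6: R B3 → L0 hit [D]
7: W B2 → L2 miss wb→B8 [D]
8: W B2 → L2 hit [D]
9: W B1 → L1 miss [D]
10: R B4 → L1 miss wb→B1 [-]
11: R B1 → L1 miss [-]
12: R B8 → L2 miss wb→B2 [-]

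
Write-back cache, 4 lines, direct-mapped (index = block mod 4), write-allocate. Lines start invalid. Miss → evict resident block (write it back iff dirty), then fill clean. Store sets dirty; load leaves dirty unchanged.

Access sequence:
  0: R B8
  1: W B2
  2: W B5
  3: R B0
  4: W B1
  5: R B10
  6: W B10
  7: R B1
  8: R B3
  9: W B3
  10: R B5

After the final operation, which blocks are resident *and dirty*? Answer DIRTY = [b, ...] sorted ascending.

0: R B8 -> L0 miss  d=-]
1: W B2 -> L2 miss  d=D]
2: W B5 -> L1 miss  d=D]
3: R B0 -> L0 miss  d=-]
4: W B1 -> L1 miss wb->B5  d=D]
5: R B10 -> L2 miss wb->B2  d=-]
6: W B10 -> L2 hit  d=D]
7: R B1 -> L1 hit  d=D]
8: R B3 -> L3 miss  d=-]
9: W B3 -> L3 hit  d=D]
10: R B5 -> L1 miss wb->B1  d=-]

DIRTY = [3, 10]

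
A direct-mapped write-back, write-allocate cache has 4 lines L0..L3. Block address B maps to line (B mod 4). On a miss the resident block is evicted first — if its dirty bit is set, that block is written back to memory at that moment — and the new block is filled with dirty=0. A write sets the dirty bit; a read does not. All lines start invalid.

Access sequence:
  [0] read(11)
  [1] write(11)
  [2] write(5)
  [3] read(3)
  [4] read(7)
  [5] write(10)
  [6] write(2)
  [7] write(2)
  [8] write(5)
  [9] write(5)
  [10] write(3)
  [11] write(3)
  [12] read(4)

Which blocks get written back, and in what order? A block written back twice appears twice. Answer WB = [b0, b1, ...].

0: R B11 -> L3 miss  d=-]
1: W B11 -> L3 hit  d=D]
2: W B5 -> L1 miss  d=D]
3: R B3 -> L3 miss wb->B11  d=-]
4: R B7 -> L3 miss  d=-]
5: W B10 -> L2 miss  d=D]
6: W B2 -> L2 miss wb->B10  d=D]
7: W B2 -> L2 hit  d=D]
8: W B5 -> L1 hit  d=D]
9: W B5 -> L1 hit  d=D]
10: W B3 -> L3 miss  d=D]
11: W B3 -> L3 hit  d=D]
12: R B4 -> L0 miss  d=-]

WB = [11, 10]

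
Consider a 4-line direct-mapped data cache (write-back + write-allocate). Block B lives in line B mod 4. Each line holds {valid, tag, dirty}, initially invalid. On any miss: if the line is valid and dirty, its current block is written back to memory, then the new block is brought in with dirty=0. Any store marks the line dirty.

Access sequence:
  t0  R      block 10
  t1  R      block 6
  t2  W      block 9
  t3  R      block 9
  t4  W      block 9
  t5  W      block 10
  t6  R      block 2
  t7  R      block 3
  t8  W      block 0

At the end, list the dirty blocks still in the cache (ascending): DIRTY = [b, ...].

  0 | R B10 → L2 miss [-]
  1 | R B6 → L2 miss [-]
  2 | W B9 → L1 miss [D]
  3 | R B9 → L1 hit [D]
  4 | W B9 → L1 hit [D]
  5 | W B10 → L2 miss [D]
  6 | R B2 → L2 miss wb→B10 [-]
  7 | R B3 → L3 miss [-]
  8 | W B0 → L0 miss [D]

DIRTY = [0, 9]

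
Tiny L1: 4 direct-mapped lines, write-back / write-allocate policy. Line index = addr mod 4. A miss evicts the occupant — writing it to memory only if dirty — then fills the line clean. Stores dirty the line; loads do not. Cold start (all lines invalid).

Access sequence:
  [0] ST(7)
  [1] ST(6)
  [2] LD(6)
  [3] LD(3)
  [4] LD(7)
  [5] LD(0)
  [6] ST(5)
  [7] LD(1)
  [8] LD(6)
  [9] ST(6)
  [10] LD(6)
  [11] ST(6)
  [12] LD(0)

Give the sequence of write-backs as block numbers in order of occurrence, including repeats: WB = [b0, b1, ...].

  0 | W B7 → L3 miss [D]
  1 | W B6 → L2 miss [D]
  2 | R B6 → L2 hit [D]
  3 | R B3 → L3 miss wb→B7 [-]
  4 | R B7 → L3 miss [-]
  5 | R B0 → L0 miss [-]
  6 | W B5 → L1 miss [D]
  7 | R B1 → L1 miss wb→B5 [-]
  8 | R B6 → L2 hit [D]
  9 | W B6 → L2 hit [D]
  10 | R B6 → L2 hit [D]
  11 | W B6 → L2 hit [D]
  12 | R B0 → L0 hit [-]

WB = [7, 5]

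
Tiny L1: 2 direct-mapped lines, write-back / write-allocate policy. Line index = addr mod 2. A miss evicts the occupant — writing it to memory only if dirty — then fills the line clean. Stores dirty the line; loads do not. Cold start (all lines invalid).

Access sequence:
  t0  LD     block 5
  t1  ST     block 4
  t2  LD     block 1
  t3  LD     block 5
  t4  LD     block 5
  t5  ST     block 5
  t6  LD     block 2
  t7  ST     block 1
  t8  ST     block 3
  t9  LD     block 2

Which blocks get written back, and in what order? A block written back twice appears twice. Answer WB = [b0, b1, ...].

0: R B5 → L1 miss [-]
1: W B4 → L0 miss [D]
2: R B1 → L1 miss [-]
3: R B5 → L1 miss [-]
4: R B5 → L1 hit [-]
5: W B5 → L1 hit [D]
6: R B2 → L0 miss wb→B4 [-]
7: W B1 → L1 miss wb→B5 [D]
8: W B3 → L1 miss wb→B1 [D]
9: R B2 → L0 hit [-]

WB = [4, 5, 1]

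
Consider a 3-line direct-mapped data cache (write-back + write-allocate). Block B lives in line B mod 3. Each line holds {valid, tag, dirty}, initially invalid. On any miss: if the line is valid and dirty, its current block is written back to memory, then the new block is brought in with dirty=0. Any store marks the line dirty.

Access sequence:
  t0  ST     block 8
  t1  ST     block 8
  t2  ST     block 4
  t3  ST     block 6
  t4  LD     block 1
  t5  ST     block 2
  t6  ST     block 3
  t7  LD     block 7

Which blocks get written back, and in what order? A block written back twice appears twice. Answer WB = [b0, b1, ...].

WB = [4, 8, 6]

0: W B8 -> L2 miss  d=D]
1: W B8 -> L2 hit  d=D]
2: W B4 -> L1 miss  d=D]
3: W B6 -> L0 miss  d=D]
4: R B1 -> L1 miss wb->B4  d=-]
5: W B2 -> L2 miss wb->B8  d=D]
6: W B3 -> L0 miss wb->B6  d=D]
7: R B7 -> L1 miss  d=-]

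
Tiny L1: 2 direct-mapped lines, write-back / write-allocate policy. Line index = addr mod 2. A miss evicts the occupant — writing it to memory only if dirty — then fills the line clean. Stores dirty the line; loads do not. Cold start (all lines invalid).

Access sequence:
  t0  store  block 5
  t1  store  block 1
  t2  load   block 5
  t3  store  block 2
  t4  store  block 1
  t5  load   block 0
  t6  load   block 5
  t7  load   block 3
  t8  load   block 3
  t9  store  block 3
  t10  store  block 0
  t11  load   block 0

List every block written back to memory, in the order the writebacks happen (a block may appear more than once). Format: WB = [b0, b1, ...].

0: W B5 -> L1 miss  d=D]
1: W B1 -> L1 miss wb->B5  d=D]
2: R B5 -> L1 miss wb->B1  d=-]
3: W B2 -> L0 miss  d=D]
4: W B1 -> L1 miss  d=D]
5: R B0 -> L0 miss wb->B2  d=-]
6: R B5 -> L1 miss wb->B1  d=-]
7: R B3 -> L1 miss  d=-]
8: R B3 -> L1 hit  d=-]
9: W B3 -> L1 hit  d=D]
10: W B0 -> L0 hit  d=D]
11: R B0 -> L0 hit  d=D]

WB = [5, 1, 2, 1]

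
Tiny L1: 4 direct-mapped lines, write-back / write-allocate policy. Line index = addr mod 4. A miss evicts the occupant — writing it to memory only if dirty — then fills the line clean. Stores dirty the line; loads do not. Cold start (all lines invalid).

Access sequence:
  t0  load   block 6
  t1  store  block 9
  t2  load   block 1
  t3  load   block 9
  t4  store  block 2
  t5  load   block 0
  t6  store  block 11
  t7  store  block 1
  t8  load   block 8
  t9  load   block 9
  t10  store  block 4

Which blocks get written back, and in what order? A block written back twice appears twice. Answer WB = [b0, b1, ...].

  0 | R B6 → L2 miss [-]
  1 | W B9 → L1 miss [D]
  2 | R B1 → L1 miss wb→B9 [-]
  3 | R B9 → L1 miss [-]
  4 | W B2 → L2 miss [D]
  5 | R B0 → L0 miss [-]
  6 | W B11 → L3 miss [D]
  7 | W B1 → L1 miss [D]
  8 | R B8 → L0 miss [-]
  9 | R B9 → L1 miss wb→B1 [-]
  10 | W B4 → L0 miss [D]

WB = [9, 1]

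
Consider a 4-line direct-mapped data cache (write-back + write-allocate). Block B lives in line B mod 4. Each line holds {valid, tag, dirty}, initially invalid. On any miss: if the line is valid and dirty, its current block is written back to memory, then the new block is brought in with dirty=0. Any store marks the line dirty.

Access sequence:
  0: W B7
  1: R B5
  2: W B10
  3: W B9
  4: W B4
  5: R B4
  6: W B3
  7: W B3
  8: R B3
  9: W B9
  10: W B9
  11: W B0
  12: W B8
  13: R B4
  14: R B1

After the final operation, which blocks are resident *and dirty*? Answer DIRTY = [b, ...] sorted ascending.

DIRTY = [3, 10]

0: W B7 → L3 miss [D]
1: R B5 → L1 miss [-]
2: W B10 → L2 miss [D]
3: W B9 → L1 miss [D]
4: W B4 → L0 miss [D]
5: R B4 → L0 hit [D]
6: W B3 → L3 miss wb→B7 [D]
7: W B3 → L3 hit [D]
8: R B3 → L3 hit [D]
9: W B9 → L1 hit [D]
10: W B9 → L1 hit [D]
11: W B0 → L0 miss wb→B4 [D]
12: W B8 → L0 miss wb→B0 [D]
13: R B4 → L0 miss wb→B8 [-]
14: R B1 → L1 miss wb→B9 [-]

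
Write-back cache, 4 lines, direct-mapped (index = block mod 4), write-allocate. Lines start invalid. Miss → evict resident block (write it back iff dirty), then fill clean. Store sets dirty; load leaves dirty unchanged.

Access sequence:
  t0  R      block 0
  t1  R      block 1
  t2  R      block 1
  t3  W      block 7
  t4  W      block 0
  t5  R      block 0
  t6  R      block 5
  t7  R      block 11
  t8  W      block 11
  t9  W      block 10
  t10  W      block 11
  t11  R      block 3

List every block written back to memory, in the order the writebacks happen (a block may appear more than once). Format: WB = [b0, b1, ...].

WB = [7, 11]

  0 | R B0 → L0 miss [-]
  1 | R B1 → L1 miss [-]
  2 | R B1 → L1 hit [-]
  3 | W B7 → L3 miss [D]
  4 | W B0 → L0 hit [D]
  5 | R B0 → L0 hit [D]
  6 | R B5 → L1 miss [-]
  7 | R B11 → L3 miss wb→B7 [-]
  8 | W B11 → L3 hit [D]
  9 | W B10 → L2 miss [D]
  10 | W B11 → L3 hit [D]
  11 | R B3 → L3 miss wb→B11 [-]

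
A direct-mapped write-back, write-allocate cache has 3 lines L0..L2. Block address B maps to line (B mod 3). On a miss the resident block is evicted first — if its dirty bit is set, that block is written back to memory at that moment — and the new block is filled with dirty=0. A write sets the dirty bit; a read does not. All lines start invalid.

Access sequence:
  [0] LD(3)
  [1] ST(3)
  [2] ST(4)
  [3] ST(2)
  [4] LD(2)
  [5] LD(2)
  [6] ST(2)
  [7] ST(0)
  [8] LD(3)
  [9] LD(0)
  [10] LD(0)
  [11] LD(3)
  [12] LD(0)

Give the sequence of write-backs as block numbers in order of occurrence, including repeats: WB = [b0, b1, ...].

WB = [3, 0]

0: R B3 → L0 miss [-]
1: W B3 → L0 hit [D]
2: W B4 → L1 miss [D]
3: W B2 → L2 miss [D]
4: R B2 → L2 hit [D]
5: R B2 → L2 hit [D]
6: W B2 → L2 hit [D]
7: W B0 → L0 miss wb→B3 [D]
8: R B3 → L0 miss wb→B0 [-]
9: R B0 → L0 miss [-]
10: R B0 → L0 hit [-]
11: R B3 → L0 miss [-]
12: R B0 → L0 miss [-]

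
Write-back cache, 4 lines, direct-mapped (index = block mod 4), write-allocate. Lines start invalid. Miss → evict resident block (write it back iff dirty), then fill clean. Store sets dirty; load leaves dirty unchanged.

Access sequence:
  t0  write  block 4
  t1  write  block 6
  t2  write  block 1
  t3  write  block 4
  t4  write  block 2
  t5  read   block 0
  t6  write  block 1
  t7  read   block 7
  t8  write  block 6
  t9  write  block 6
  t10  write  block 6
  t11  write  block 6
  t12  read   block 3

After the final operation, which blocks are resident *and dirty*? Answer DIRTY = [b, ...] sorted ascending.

DIRTY = [1, 6]

0: W B4 -> L0 miss  d=D]
1: W B6 -> L2 miss  d=D]
2: W B1 -> L1 miss  d=D]
3: W B4 -> L0 hit  d=D]
4: W B2 -> L2 miss wb->B6  d=D]
5: R B0 -> L0 miss wb->B4  d=-]
6: W B1 -> L1 hit  d=D]
7: R B7 -> L3 miss  d=-]
8: W B6 -> L2 miss wb->B2  d=D]
9: W B6 -> L2 hit  d=D]
10: W B6 -> L2 hit  d=D]
11: W B6 -> L2 hit  d=D]
12: R B3 -> L3 miss  d=-]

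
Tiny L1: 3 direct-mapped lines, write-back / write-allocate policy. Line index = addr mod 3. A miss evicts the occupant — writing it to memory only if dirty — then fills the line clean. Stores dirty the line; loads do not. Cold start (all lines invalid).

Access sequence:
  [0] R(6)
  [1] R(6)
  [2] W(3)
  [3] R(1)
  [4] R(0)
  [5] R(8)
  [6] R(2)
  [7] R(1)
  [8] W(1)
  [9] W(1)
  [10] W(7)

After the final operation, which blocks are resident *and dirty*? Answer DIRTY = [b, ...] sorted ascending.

0: R B6 -> L0 miss  d=-]
1: R B6 -> L0 hit  d=-]
2: W B3 -> L0 miss  d=D]
3: R B1 -> L1 miss  d=-]
4: R B0 -> L0 miss wb->B3  d=-]
5: R B8 -> L2 miss  d=-]
6: R B2 -> L2 miss  d=-]
7: R B1 -> L1 hit  d=-]
8: W B1 -> L1 hit  d=D]
9: W B1 -> L1 hit  d=D]
10: W B7 -> L1 miss wb->B1  d=D]

DIRTY = [7]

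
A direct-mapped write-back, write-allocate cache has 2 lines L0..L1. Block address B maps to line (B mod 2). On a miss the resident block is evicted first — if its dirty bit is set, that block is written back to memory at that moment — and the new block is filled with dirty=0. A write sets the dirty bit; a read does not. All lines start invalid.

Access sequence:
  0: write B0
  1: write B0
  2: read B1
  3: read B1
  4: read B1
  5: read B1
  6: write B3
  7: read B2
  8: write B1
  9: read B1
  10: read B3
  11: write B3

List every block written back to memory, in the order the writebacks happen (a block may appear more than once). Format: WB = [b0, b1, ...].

0: W B0 -> L0 miss  d=D]
1: W B0 -> L0 hit  d=D]
2: R B1 -> L1 miss  d=-]
3: R B1 -> L1 hit  d=-]
4: R B1 -> L1 hit  d=-]
5: R B1 -> L1 hit  d=-]
6: W B3 -> L1 miss  d=D]
7: R B2 -> L0 miss wb->B0  d=-]
8: W B1 -> L1 miss wb->B3  d=D]
9: R B1 -> L1 hit  d=D]
10: R B3 -> L1 miss wb->B1  d=-]
11: W B3 -> L1 hit  d=D]

WB = [0, 3, 1]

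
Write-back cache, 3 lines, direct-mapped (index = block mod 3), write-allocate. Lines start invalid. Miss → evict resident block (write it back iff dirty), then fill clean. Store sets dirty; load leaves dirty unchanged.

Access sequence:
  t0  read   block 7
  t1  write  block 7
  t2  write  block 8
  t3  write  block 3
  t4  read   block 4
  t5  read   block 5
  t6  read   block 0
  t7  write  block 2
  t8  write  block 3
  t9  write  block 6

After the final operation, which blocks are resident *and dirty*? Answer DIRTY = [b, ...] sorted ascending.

DIRTY = [2, 6]

0: R B7 -> L1 miss  d=-]
1: W B7 -> L1 hit  d=D]
2: W B8 -> L2 miss  d=D]
3: W B3 -> L0 miss  d=D]
4: R B4 -> L1 miss wb->B7  d=-]
5: R B5 -> L2 miss wb->B8  d=-]
6: R B0 -> L0 miss wb->B3  d=-]
7: W B2 -> L2 miss  d=D]
8: W B3 -> L0 miss  d=D]
9: W B6 -> L0 miss wb->B3  d=D]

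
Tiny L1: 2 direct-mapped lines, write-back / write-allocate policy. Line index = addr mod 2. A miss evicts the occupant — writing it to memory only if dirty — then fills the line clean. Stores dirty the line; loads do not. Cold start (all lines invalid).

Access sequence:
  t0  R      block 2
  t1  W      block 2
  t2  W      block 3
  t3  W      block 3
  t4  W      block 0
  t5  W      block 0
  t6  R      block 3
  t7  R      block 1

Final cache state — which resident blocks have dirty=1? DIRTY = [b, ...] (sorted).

0: R B2 -> L0 miss  d=-]
1: W B2 -> L0 hit  d=D]
2: W B3 -> L1 miss  d=D]
3: W B3 -> L1 hit  d=D]
4: W B0 -> L0 miss wb->B2  d=D]
5: W B0 -> L0 hit  d=D]
6: R B3 -> L1 hit  d=D]
7: R B1 -> L1 miss wb->B3  d=-]

DIRTY = [0]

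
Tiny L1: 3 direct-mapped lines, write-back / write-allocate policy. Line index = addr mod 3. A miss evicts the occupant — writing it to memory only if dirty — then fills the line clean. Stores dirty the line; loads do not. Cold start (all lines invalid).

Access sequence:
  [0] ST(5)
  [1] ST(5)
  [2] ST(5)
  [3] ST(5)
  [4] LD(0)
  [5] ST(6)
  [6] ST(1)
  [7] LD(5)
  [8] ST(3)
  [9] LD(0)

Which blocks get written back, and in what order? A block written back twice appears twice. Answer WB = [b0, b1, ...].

0: W B5 -> L2 miss  d=D]
1: W B5 -> L2 hit  d=D]
2: W B5 -> L2 hit  d=D]
3: W B5 -> L2 hit  d=D]
4: R B0 -> L0 miss  d=-]
5: W B6 -> L0 miss  d=D]
6: W B1 -> L1 miss  d=D]
7: R B5 -> L2 hit  d=D]
8: W B3 -> L0 miss wb->B6  d=D]
9: R B0 -> L0 miss wb->B3  d=-]

WB = [6, 3]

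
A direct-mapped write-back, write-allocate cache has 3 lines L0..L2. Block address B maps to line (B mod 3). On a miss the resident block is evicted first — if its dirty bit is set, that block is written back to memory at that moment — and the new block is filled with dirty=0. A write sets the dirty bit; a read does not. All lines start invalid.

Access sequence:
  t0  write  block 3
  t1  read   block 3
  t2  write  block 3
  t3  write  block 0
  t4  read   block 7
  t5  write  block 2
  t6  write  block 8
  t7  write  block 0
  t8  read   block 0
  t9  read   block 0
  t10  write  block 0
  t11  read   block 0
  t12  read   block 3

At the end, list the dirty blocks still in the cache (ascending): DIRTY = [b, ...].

DIRTY = [8]

0: W B3 → L0 miss [D]
1: R B3 → L0 hit [D]
2: W B3 → L0 hit [D]
3: W B0 → L0 miss wb→B3 [D]
4: R B7 → L1 miss [-]
5: W B2 → L2 miss [D]
6: W B8 → L2 miss wb→B2 [D]
7: W B0 → L0 hit [D]
8: R B0 → L0 hit [D]
9: R B0 → L0 hit [D]
10: W B0 → L0 hit [D]
11: R B0 → L0 hit [D]
12: R B3 → L0 miss wb→B0 [-]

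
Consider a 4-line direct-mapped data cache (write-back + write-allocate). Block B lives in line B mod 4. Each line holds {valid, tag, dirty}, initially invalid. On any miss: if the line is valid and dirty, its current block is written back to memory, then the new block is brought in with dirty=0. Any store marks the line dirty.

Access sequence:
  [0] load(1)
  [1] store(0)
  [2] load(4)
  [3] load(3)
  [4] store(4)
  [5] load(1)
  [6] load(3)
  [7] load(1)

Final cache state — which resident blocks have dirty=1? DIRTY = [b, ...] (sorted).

0: R B1 → L1 miss [-]
1: W B0 → L0 miss [D]
2: R B4 → L0 miss wb→B0 [-]
3: R B3 → L3 miss [-]
4: W B4 → L0 hit [D]
5: R B1 → L1 hit [-]
6: R B3 → L3 hit [-]
7: R B1 → L1 hit [-]

DIRTY = [4]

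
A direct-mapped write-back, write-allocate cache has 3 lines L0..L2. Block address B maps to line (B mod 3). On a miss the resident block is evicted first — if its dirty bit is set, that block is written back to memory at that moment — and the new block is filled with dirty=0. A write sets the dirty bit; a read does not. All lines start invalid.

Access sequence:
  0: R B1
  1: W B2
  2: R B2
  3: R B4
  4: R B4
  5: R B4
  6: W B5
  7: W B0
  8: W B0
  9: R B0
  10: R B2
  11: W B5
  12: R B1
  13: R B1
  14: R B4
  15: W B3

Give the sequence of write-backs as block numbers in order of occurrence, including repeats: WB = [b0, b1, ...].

WB = [2, 5, 0]

0: R B1 -> L1 miss  d=-]
1: W B2 -> L2 miss  d=D]
2: R B2 -> L2 hit  d=D]
3: R B4 -> L1 miss  d=-]
4: R B4 -> L1 hit  d=-]
5: R B4 -> L1 hit  d=-]
6: W B5 -> L2 miss wb->B2  d=D]
7: W B0 -> L0 miss  d=D]
8: W B0 -> L0 hit  d=D]
9: R B0 -> L0 hit  d=D]
10: R B2 -> L2 miss wb->B5  d=-]
11: W B5 -> L2 miss  d=D]
12: R B1 -> L1 miss  d=-]
13: R B1 -> L1 hit  d=-]
14: R B4 -> L1 miss  d=-]
15: W B3 -> L0 miss wb->B0  d=D]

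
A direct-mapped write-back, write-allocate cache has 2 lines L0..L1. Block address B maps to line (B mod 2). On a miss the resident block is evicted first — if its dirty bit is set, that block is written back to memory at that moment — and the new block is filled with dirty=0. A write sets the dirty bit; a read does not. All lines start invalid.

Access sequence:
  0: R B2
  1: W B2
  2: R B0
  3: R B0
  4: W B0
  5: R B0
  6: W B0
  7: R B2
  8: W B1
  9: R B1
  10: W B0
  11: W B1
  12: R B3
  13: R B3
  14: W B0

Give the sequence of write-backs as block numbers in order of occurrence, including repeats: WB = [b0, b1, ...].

0: R B2 → L0 miss [-]
1: W B2 → L0 hit [D]
2: R B0 → L0 miss wb→B2 [-]
3: R B0 → L0 hit [-]
4: W B0 → L0 hit [D]
5: R B0 → L0 hit [D]
6: W B0 → L0 hit [D]
7: R B2 → L0 miss wb→B0 [-]
8: W B1 → L1 miss [D]
9: R B1 → L1 hit [D]
10: W B0 → L0 miss [D]
11: W B1 → L1 hit [D]
12: R B3 → L1 miss wb→B1 [-]
13: R B3 → L1 hit [-]
14: W B0 → L0 hit [D]

WB = [2, 0, 1]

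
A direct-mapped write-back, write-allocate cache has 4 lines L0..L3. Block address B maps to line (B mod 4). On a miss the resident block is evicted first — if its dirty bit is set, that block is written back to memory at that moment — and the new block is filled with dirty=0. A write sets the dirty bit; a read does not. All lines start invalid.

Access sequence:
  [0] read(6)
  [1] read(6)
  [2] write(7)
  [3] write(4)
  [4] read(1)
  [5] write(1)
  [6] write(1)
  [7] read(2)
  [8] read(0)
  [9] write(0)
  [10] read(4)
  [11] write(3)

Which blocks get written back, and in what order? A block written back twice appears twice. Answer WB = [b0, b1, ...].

WB = [4, 0, 7]

0: R B6 -> L2 miss  d=-]
1: R B6 -> L2 hit  d=-]
2: W B7 -> L3 miss  d=D]
3: W B4 -> L0 miss  d=D]
4: R B1 -> L1 miss  d=-]
5: W B1 -> L1 hit  d=D]
6: W B1 -> L1 hit  d=D]
7: R B2 -> L2 miss  d=-]
8: R B0 -> L0 miss wb->B4  d=-]
9: W B0 -> L0 hit  d=D]
10: R B4 -> L0 miss wb->B0  d=-]
11: W B3 -> L3 miss wb->B7  d=D]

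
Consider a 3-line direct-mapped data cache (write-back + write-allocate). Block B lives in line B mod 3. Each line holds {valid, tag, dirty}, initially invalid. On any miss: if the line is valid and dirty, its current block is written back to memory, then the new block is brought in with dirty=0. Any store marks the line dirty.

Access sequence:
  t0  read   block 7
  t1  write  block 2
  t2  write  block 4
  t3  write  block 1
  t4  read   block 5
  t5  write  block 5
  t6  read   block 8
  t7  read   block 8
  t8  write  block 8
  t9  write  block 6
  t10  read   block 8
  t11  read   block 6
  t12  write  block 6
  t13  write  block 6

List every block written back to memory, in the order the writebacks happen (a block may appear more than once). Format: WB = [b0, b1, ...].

WB = [4, 2, 5]

  0 | R B7 → L1 miss [-]
  1 | W B2 → L2 miss [D]
  2 | W B4 → L1 miss [D]
  3 | W B1 → L1 miss wb→B4 [D]
  4 | R B5 → L2 miss wb→B2 [-]
  5 | W B5 → L2 hit [D]
  6 | R B8 → L2 miss wb→B5 [-]
  7 | R B8 → L2 hit [-]
  8 | W B8 → L2 hit [D]
  9 | W B6 → L0 miss [D]
  10 | R B8 → L2 hit [D]
  11 | R B6 → L0 hit [D]
  12 | W B6 → L0 hit [D]
  13 | W B6 → L0 hit [D]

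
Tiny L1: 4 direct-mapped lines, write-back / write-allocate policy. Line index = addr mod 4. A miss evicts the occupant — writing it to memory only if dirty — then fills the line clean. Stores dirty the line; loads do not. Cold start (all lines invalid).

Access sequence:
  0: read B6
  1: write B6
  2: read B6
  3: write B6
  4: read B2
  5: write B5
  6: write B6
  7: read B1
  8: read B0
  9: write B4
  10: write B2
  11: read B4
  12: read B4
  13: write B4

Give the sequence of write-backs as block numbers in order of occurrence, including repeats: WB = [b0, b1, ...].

0: R B6 → L2 miss [-]
1: W B6 → L2 hit [D]
2: R B6 → L2 hit [D]
3: W B6 → L2 hit [D]
4: R B2 → L2 miss wb→B6 [-]
5: W B5 → L1 miss [D]
6: W B6 → L2 miss [D]
7: R B1 → L1 miss wb→B5 [-]
8: R B0 → L0 miss [-]
9: W B4 → L0 miss [D]
10: W B2 → L2 miss wb→B6 [D]
11: R B4 → L0 hit [D]
12: R B4 → L0 hit [D]
13: W B4 → L0 hit [D]

WB = [6, 5, 6]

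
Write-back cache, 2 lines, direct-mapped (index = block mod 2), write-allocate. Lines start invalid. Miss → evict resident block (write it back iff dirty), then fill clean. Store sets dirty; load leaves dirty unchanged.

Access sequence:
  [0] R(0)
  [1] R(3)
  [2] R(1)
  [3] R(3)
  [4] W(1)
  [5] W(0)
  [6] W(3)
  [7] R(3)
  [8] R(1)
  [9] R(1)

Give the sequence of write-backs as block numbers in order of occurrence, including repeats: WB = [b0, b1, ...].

0: R B0 -> L0 miss  d=-]
1: R B3 -> L1 miss  d=-]
2: R B1 -> L1 miss  d=-]
3: R B3 -> L1 miss  d=-]
4: W B1 -> L1 miss  d=D]
5: W B0 -> L0 hit  d=D]
6: W B3 -> L1 miss wb->B1  d=D]
7: R B3 -> L1 hit  d=D]
8: R B1 -> L1 miss wb->B3  d=-]
9: R B1 -> L1 hit  d=-]

WB = [1, 3]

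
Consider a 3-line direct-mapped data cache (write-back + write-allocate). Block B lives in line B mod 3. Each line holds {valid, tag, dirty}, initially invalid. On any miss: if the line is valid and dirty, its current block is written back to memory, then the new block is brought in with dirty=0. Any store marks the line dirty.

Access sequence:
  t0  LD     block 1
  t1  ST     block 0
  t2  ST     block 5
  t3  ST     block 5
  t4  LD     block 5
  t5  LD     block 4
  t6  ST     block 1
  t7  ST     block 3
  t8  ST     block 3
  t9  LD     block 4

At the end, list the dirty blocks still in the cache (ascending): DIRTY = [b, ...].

0: R B1 → L1 miss [-]
1: W B0 → L0 miss [D]
2: W B5 → L2 miss [D]
3: W B5 → L2 hit [D]
4: R B5 → L2 hit [D]
5: R B4 → L1 miss [-]
6: W B1 → L1 miss [D]
7: W B3 → L0 miss wb→B0 [D]
8: W B3 → L0 hit [D]
9: R B4 → L1 miss wb→B1 [-]

DIRTY = [3, 5]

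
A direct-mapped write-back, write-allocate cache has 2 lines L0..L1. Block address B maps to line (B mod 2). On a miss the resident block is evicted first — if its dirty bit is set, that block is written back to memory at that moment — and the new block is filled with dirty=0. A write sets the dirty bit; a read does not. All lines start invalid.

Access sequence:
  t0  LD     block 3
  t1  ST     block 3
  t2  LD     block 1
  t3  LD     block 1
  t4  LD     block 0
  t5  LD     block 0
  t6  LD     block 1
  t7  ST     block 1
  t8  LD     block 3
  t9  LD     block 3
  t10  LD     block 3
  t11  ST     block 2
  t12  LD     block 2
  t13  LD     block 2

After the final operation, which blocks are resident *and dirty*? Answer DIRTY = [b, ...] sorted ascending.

0: R B3 → L1 miss [-]
1: W B3 → L1 hit [D]
2: R B1 → L1 miss wb→B3 [-]
3: R B1 → L1 hit [-]
4: R B0 → L0 miss [-]
5: R B0 → L0 hit [-]
6: R B1 → L1 hit [-]
7: W B1 → L1 hit [D]
8: R B3 → L1 miss wb→B1 [-]
9: R B3 → L1 hit [-]
10: R B3 → L1 hit [-]
11: W B2 → L0 miss [D]
12: R B2 → L0 hit [D]
13: R B2 → L0 hit [D]

DIRTY = [2]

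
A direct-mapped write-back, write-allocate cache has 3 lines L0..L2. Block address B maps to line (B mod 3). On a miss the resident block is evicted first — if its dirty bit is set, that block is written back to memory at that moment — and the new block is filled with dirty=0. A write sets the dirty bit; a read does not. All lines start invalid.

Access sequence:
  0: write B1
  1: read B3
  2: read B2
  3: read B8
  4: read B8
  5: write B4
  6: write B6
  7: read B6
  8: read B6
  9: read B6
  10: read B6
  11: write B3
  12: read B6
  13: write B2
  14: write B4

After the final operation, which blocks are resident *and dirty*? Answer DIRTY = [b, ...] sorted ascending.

0: W B1 → L1 miss [D]
1: R B3 → L0 miss [-]
2: R B2 → L2 miss [-]
3: R B8 → L2 miss [-]
4: R B8 → L2 hit [-]
5: W B4 → L1 miss wb→B1 [D]
6: W B6 → L0 miss [D]
7: R B6 → L0 hit [D]
8: R B6 → L0 hit [D]
9: R B6 → L0 hit [D]
10: R B6 → L0 hit [D]
11: W B3 → L0 miss wb→B6 [D]
12: R B6 → L0 miss wb→B3 [-]
13: W B2 → L2 miss [D]
14: W B4 → L1 hit [D]

DIRTY = [2, 4]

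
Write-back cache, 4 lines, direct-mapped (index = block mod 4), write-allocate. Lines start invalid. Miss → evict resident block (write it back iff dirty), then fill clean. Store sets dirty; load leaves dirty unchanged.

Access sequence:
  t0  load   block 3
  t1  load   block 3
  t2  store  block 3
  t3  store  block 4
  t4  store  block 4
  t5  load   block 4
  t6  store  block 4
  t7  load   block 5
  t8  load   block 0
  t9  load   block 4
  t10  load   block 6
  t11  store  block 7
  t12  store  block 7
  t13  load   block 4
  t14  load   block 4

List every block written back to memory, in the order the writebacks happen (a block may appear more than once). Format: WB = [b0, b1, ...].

WB = [4, 3]

  0 | R B3 → L3 miss [-]
  1 | R B3 → L3 hit [-]
  2 | W B3 → L3 hit [D]
  3 | W B4 → L0 miss [D]
  4 | W B4 → L0 hit [D]
  5 | R B4 → L0 hit [D]
  6 | W B4 → L0 hit [D]
  7 | R B5 → L1 miss [-]
  8 | R B0 → L0 miss wb→B4 [-]
  9 | R B4 → L0 miss [-]
  10 | R B6 → L2 miss [-]
  11 | W B7 → L3 miss wb→B3 [D]
  12 | W B7 → L3 hit [D]
  13 | R B4 → L0 hit [-]
  14 | R B4 → L0 hit [-]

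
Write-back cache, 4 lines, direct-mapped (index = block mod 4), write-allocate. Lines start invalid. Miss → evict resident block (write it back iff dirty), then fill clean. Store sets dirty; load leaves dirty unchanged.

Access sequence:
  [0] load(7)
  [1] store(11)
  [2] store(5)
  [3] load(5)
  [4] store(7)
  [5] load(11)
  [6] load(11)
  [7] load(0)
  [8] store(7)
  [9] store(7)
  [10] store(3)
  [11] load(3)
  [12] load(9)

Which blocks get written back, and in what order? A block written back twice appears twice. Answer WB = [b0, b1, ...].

WB = [11, 7, 7, 5]

0: R B7 -> L3 miss  d=-]
1: W B11 -> L3 miss  d=D]
2: W B5 -> L1 miss  d=D]
3: R B5 -> L1 hit  d=D]
4: W B7 -> L3 miss wb->B11  d=D]
5: R B11 -> L3 miss wb->B7  d=-]
6: R B11 -> L3 hit  d=-]
7: R B0 -> L0 miss  d=-]
8: W B7 -> L3 miss  d=D]
9: W B7 -> L3 hit  d=D]
10: W B3 -> L3 miss wb->B7  d=D]
11: R B3 -> L3 hit  d=D]
12: R B9 -> L1 miss wb->B5  d=-]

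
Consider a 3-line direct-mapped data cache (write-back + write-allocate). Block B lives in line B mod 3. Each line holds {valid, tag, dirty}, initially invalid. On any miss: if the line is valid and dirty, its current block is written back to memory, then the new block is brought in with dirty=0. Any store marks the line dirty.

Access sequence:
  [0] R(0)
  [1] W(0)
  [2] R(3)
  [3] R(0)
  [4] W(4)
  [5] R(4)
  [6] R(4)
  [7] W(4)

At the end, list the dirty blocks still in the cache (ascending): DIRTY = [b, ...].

DIRTY = [4]

0: R B0 → L0 miss [-]
1: W B0 → L0 hit [D]
2: R B3 → L0 miss wb→B0 [-]
3: R B0 → L0 miss [-]
4: W B4 → L1 miss [D]
5: R B4 → L1 hit [D]
6: R B4 → L1 hit [D]
7: W B4 → L1 hit [D]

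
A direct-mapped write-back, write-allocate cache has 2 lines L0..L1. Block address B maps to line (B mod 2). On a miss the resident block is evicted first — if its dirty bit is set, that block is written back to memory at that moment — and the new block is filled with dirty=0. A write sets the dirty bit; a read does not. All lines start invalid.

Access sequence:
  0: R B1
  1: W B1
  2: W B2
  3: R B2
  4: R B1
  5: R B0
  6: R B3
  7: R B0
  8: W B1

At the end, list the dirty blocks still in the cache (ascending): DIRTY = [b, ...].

  0 | R B1 → L1 miss [-]
  1 | W B1 → L1 hit [D]
  2 | W B2 → L0 miss [D]
  3 | R B2 → L0 hit [D]
  4 | R B1 → L1 hit [D]
  5 | R B0 → L0 miss wb→B2 [-]
  6 | R B3 → L1 miss wb→B1 [-]
  7 | R B0 → L0 hit [-]
  8 | W B1 → L1 miss [D]

DIRTY = [1]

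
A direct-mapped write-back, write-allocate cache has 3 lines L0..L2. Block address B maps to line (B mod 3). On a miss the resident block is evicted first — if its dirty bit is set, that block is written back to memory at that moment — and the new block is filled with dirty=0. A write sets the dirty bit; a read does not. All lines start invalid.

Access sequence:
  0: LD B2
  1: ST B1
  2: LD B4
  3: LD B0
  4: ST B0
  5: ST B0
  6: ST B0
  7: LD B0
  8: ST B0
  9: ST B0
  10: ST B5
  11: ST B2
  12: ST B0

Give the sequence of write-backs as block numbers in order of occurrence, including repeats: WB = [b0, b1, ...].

  0 | R B2 → L2 miss [-]
  1 | W B1 → L1 miss [D]
  2 | R B4 → L1 miss wb→B1 [-]
  3 | R B0 → L0 miss [-]
  4 | W B0 → L0 hit [D]
  5 | W B0 → L0 hit [D]
  6 | W B0 → L0 hit [D]
  7 | R B0 → L0 hit [D]
  8 | W B0 → L0 hit [D]
  9 | W B0 → L0 hit [D]
  10 | W B5 → L2 miss [D]
  11 | W B2 → L2 miss wb→B5 [D]
  12 | W B0 → L0 hit [D]

WB = [1, 5]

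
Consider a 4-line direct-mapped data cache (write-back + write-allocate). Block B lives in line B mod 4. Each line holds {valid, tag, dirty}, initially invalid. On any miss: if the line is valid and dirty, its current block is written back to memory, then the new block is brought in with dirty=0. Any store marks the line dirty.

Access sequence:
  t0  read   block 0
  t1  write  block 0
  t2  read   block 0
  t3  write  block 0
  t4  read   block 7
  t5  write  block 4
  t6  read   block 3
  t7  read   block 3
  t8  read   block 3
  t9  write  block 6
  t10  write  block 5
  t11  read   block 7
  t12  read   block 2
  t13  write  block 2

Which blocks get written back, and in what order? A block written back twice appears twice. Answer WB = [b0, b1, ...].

WB = [0, 6]

0: R B0 → L0 miss [-]
1: W B0 → L0 hit [D]
2: R B0 → L0 hit [D]
3: W B0 → L0 hit [D]
4: R B7 → L3 miss [-]
5: W B4 → L0 miss wb→B0 [D]
6: R B3 → L3 miss [-]
7: R B3 → L3 hit [-]
8: R B3 → L3 hit [-]
9: W B6 → L2 miss [D]
10: W B5 → L1 miss [D]
11: R B7 → L3 miss [-]
12: R B2 → L2 miss wb→B6 [-]
13: W B2 → L2 hit [D]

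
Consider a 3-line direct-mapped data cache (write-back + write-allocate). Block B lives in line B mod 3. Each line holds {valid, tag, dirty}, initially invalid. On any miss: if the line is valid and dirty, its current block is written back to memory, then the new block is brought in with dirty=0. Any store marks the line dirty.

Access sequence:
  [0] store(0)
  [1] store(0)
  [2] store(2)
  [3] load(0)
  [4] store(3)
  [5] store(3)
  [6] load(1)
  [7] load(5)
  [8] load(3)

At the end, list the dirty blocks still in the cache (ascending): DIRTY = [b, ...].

DIRTY = [3]

0: W B0 -> L0 miss  d=D]
1: W B0 -> L0 hit  d=D]
2: W B2 -> L2 miss  d=D]
3: R B0 -> L0 hit  d=D]
4: W B3 -> L0 miss wb->B0  d=D]
5: W B3 -> L0 hit  d=D]
6: R B1 -> L1 miss  d=-]
7: R B5 -> L2 miss wb->B2  d=-]
8: R B3 -> L0 hit  d=D]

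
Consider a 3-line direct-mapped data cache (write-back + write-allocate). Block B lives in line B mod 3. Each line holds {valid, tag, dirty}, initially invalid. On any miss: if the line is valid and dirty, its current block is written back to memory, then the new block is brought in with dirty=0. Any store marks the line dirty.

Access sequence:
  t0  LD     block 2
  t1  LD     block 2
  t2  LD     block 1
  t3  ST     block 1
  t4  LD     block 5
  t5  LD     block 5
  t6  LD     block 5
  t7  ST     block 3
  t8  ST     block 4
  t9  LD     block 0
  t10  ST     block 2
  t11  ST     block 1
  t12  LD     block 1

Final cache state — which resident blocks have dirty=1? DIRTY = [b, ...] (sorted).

DIRTY = [1, 2]

  0 | R B2 → L2 miss [-]
  1 | R B2 → L2 hit [-]
  2 | R B1 → L1 miss [-]
  3 | W B1 → L1 hit [D]
  4 | R B5 → L2 miss [-]
  5 | R B5 → L2 hit [-]
  6 | R B5 → L2 hit [-]
  7 | W B3 → L0 miss [D]
  8 | W B4 → L1 miss wb→B1 [D]
  9 | R B0 → L0 miss wb→B3 [-]
  10 | W B2 → L2 miss [D]
  11 | W B1 → L1 miss wb→B4 [D]
  12 | R B1 → L1 hit [D]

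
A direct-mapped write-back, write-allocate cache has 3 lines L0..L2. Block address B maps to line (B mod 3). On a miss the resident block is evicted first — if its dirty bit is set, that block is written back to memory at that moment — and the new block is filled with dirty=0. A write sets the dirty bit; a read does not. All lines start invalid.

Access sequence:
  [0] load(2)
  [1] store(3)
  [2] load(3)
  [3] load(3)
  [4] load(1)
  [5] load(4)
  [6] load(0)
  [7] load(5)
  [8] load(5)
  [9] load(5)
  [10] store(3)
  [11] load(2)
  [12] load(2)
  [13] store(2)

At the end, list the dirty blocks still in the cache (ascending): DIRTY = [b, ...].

DIRTY = [2, 3]

  0 | R B2 → L2 miss [-]
  1 | W B3 → L0 miss [D]
  2 | R B3 → L0 hit [D]
  3 | R B3 → L0 hit [D]
  4 | R B1 → L1 miss [-]
  5 | R B4 → L1 miss [-]
  6 | R B0 → L0 miss wb→B3 [-]
  7 | R B5 → L2 miss [-]
  8 | R B5 → L2 hit [-]
  9 | R B5 → L2 hit [-]
  10 | W B3 → L0 miss [D]
  11 | R B2 → L2 miss [-]
  12 | R B2 → L2 hit [-]
  13 | W B2 → L2 hit [D]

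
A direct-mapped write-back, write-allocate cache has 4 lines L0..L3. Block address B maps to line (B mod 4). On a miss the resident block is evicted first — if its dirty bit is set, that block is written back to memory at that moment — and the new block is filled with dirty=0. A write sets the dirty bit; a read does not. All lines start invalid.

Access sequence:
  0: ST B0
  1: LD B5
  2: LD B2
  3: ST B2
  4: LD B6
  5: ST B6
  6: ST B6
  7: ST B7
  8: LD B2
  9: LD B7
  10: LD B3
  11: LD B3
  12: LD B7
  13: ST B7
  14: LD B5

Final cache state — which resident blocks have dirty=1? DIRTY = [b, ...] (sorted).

0: W B0 → L0 miss [D]
1: R B5 → L1 miss [-]
2: R B2 → L2 miss [-]
3: W B2 → L2 hit [D]
4: R B6 → L2 miss wb→B2 [-]
5: W B6 → L2 hit [D]
6: W B6 → L2 hit [D]
7: W B7 → L3 miss [D]
8: R B2 → L2 miss wb→B6 [-]
9: R B7 → L3 hit [D]
10: R B3 → L3 miss wb→B7 [-]
11: R B3 → L3 hit [-]
12: R B7 → L3 miss [-]
13: W B7 → L3 hit [D]
14: R B5 → L1 hit [-]

DIRTY = [0, 7]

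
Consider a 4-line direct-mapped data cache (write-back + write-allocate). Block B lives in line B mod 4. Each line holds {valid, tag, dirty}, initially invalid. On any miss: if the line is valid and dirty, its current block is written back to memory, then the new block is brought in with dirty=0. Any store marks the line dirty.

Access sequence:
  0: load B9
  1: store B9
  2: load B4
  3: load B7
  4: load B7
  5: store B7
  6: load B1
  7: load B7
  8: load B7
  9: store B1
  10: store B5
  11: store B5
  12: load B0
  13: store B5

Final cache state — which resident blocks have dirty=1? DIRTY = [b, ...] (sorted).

  0 | R B9 → L1 miss [-]
  1 | W B9 → L1 hit [D]
  2 | R B4 → L0 miss [-]
  3 | R B7 → L3 miss [-]
  4 | R B7 → L3 hit [-]
  5 | W B7 → L3 hit [D]
  6 | R B1 → L1 miss wb→B9 [-]
  7 | R B7 → L3 hit [D]
  8 | R B7 → L3 hit [D]
  9 | W B1 → L1 hit [D]
  10 | W B5 → L1 miss wb→B1 [D]
  11 | W B5 → L1 hit [D]
  12 | R B0 → L0 miss [-]
  13 | W B5 → L1 hit [D]

DIRTY = [5, 7]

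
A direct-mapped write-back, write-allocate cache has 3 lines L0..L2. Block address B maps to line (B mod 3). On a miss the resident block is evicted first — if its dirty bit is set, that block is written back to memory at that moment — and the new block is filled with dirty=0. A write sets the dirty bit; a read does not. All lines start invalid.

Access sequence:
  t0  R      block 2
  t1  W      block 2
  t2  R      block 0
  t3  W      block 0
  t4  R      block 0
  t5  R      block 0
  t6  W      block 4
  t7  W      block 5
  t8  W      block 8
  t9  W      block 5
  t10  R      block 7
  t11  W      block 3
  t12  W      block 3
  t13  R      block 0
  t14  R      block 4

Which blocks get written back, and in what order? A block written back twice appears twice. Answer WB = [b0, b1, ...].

WB = [2, 5, 8, 4, 0, 3]

0: R B2 -> L2 miss  d=-]
1: W B2 -> L2 hit  d=D]
2: R B0 -> L0 miss  d=-]
3: W B0 -> L0 hit  d=D]
4: R B0 -> L0 hit  d=D]
5: R B0 -> L0 hit  d=D]
6: W B4 -> L1 miss  d=D]
7: W B5 -> L2 miss wb->B2  d=D]
8: W B8 -> L2 miss wb->B5  d=D]
9: W B5 -> L2 miss wb->B8  d=D]
10: R B7 -> L1 miss wb->B4  d=-]
11: W B3 -> L0 miss wb->B0  d=D]
12: W B3 -> L0 hit  d=D]
13: R B0 -> L0 miss wb->B3  d=-]
14: R B4 -> L1 miss  d=-]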